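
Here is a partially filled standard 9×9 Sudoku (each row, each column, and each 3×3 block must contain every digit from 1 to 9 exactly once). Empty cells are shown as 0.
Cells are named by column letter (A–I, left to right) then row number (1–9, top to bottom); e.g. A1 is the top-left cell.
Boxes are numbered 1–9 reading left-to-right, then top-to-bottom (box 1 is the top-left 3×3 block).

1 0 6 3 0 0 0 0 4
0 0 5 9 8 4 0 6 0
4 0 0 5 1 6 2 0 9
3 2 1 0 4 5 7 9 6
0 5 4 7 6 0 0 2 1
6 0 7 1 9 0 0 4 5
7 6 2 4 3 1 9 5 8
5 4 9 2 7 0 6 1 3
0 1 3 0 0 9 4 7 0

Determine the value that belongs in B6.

Row 6 already contains {1, 4, 5, 6, 7, 9}.
Column B already contains {1, 2, 4, 5, 6}.
Its 3×3 block (box 4) already contains {1, 2, 3, 4, 5, 6, 7}.
The only value from 1–9 not eliminated is 8, so B6 = 8.

8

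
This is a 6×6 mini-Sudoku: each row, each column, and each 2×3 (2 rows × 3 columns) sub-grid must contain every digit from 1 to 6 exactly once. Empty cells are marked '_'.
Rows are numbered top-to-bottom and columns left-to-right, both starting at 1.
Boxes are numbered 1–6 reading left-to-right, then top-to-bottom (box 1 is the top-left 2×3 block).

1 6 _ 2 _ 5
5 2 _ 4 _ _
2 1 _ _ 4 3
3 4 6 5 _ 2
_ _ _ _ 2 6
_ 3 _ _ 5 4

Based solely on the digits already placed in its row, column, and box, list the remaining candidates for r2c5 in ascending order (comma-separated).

Row 2 already contains {2, 4, 5}.
Column 5 already contains {2, 4, 5}.
Its 2×3 block (box 2) already contains {2, 4, 5}.
Removing those from 1–6 leaves {1, 3, 6} as the candidates for r2c5.

1,3,6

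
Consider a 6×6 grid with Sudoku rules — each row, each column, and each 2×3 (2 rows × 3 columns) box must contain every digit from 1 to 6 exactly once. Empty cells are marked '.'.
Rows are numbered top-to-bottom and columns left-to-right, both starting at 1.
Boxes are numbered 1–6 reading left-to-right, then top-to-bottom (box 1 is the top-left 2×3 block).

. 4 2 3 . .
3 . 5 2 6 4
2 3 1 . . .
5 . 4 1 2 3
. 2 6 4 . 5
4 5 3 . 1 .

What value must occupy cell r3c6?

6

Row 3 already contains {1, 2, 3}.
Column 6 already contains {3, 4, 5}.
Its 2×3 block (box 4) already contains {1, 2, 3}.
The only value from 1–6 not eliminated is 6, so r3c6 = 6.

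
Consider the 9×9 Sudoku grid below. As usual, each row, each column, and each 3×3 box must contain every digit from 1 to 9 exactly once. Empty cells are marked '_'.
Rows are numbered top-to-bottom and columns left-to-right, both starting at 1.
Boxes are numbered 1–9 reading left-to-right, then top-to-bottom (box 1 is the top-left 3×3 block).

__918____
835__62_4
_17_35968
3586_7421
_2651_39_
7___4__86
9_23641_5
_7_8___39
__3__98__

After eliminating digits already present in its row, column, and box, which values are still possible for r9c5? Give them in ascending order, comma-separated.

2,5,7

Row 9 already contains {3, 8, 9}.
Column 5 already contains {1, 3, 4, 6, 8}.
Its 3×3 block (box 8) already contains {3, 4, 6, 8, 9}.
Removing those from 1–9 leaves {2, 5, 7} as the candidates for r9c5.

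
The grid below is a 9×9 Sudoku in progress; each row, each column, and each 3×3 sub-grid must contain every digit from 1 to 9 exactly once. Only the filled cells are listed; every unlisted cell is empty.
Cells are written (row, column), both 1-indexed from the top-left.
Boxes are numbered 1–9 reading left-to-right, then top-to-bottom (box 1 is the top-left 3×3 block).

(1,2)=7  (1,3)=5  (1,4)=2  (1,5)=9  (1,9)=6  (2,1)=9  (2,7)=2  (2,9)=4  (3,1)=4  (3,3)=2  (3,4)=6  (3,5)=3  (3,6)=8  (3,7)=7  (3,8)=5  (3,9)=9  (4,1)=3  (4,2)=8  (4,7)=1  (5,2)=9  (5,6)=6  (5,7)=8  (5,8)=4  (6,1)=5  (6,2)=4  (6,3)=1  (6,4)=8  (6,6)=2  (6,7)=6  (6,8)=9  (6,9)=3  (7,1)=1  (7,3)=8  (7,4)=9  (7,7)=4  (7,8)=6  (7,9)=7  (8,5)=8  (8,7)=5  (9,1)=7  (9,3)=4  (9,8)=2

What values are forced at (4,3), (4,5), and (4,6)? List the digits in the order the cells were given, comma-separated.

6,4,9

For (4,3):
  Consider where 6 can go in row 4.
  (4,4) is out (column 4 already has a 6).
  (4,5) is out (box 5 already has a 6).
  (4,6) is out (column 6 already has a 6).
  (4,8) is out (column 8 already has a 6).
  (4,9) is out (column 9 already has a 6).
  So the only cell in row 4 that can hold 6 is (4,3).
  So (4,3) = 6.
For (4,5):
  Consider where 4 can go in column 5.
  (2,5) is out (row 2 already has a 4).
  (5,5) is out (row 5 already has a 4).
  (6,5) is out (row 6 already has a 4).
  (7,5) is out (row 7 already has a 4).
  (9,5) is out (row 9 already has a 4).
  So the only cell in column 5 that can hold 4 is (4,5).
  So (4,5) = 4.
For (4,6):
  Consider where 9 can go in box 5.
  (4,4) is out (column 4 already has a 9).
  (4,5) is out (column 5 already has a 9).
  (5,4) is out (row 5 already has a 9).
  (5,5) is out (row 5 already has a 9).
  (6,5) is out (row 6 already has a 9).
  So the only cell in box 5 that can hold 9 is (4,6).
  So (4,6) = 9.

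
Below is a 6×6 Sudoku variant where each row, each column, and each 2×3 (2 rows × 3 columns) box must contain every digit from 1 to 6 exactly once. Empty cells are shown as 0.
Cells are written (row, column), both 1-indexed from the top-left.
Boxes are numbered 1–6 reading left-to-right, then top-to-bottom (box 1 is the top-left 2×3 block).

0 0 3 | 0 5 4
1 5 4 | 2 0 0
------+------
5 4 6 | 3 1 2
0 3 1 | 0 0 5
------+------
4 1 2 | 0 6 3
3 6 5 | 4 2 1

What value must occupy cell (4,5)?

Row 4 already contains {1, 3, 5}.
Column 5 already contains {1, 2, 5, 6}.
Its 2×3 block (box 4) already contains {1, 2, 3, 5}.
The only value from 1–6 not eliminated is 4, so (4,5) = 4.

4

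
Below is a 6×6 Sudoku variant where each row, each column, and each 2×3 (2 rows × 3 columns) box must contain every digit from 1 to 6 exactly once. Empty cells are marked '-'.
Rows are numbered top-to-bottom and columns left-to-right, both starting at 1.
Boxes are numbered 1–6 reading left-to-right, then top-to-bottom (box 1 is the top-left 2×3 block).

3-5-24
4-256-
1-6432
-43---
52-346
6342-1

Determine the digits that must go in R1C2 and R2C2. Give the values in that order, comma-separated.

For R1C2:
  Consider where 6 can go in column 2.
  R2C2 is out (row 2 already has a 6).
  R3C2 is out (row 3 already has a 6).
  So the only cell in column 2 that can hold 6 is R1C2.
  So R1C2 = 6.
For R2C2:
  Row 2 already contains {2, 4, 5, 6}.
  Column 2 already contains {2, 3, 4}.
  Its 2×3 block (box 1) already contains {2, 3, 4, 5}.
  The only value from 1–6 not eliminated is 1, so R2C2 = 1.

6,1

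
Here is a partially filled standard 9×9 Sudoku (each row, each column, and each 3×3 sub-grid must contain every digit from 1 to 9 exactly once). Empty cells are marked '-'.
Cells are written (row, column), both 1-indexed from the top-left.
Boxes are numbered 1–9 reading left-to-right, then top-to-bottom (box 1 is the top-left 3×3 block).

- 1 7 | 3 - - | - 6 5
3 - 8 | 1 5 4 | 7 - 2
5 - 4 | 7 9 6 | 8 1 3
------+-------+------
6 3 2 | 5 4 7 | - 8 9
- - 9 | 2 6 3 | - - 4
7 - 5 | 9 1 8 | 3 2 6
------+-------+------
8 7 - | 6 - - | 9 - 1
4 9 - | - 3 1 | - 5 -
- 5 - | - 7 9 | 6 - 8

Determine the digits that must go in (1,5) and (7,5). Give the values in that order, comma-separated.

8,2

For (1,5):
  Consider where 8 can go in row 1.
  (1,1) is out (column 1 already has a 8).
  (1,6) is out (column 6 already has a 8).
  (1,7) is out (column 7 already has a 8).
  So the only cell in row 1 that can hold 8 is (1,5).
  So (1,5) = 8.
For (7,5):
  Row 7 already contains {1, 6, 7, 8, 9}.
  Column 5 already contains {1, 3, 4, 5, 6, 7, 9}.
  Its 3×3 block (box 8) already contains {1, 3, 6, 7, 9}.
  The only value from 1–9 not eliminated is 2, so (7,5) = 2.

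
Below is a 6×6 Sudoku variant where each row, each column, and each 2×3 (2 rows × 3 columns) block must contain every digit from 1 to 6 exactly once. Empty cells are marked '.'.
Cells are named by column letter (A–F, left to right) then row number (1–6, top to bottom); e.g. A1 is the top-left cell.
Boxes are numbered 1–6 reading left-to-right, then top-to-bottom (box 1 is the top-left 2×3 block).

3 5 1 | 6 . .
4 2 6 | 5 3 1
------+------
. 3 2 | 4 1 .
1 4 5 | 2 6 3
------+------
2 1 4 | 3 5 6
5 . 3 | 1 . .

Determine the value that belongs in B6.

Row 6 already contains {1, 3, 5}.
Column B already contains {1, 2, 3, 4, 5}.
Its 2×3 block (box 5) already contains {1, 2, 3, 4, 5}.
The only value from 1–6 not eliminated is 6, so B6 = 6.

6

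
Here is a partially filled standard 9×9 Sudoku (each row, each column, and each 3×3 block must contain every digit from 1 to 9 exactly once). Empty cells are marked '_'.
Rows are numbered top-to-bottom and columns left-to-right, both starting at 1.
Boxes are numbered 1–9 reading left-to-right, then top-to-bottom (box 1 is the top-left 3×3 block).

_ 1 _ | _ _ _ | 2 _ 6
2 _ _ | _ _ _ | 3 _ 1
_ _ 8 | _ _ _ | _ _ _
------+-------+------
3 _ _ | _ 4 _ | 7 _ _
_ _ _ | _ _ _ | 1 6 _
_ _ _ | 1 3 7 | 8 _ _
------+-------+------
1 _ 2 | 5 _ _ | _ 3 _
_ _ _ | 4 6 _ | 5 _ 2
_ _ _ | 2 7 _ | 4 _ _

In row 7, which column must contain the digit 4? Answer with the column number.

2

Consider where 4 can go in row 7.
R7C5 is out (column 5 already has a 4).
R7C6 is out (box 8 already has a 4).
R7C7 is out (column 7 already has a 4).
R7C9 is out (box 9 already has a 4).
So the only cell in row 7 that can hold 4 is R7C2.
That is column 2.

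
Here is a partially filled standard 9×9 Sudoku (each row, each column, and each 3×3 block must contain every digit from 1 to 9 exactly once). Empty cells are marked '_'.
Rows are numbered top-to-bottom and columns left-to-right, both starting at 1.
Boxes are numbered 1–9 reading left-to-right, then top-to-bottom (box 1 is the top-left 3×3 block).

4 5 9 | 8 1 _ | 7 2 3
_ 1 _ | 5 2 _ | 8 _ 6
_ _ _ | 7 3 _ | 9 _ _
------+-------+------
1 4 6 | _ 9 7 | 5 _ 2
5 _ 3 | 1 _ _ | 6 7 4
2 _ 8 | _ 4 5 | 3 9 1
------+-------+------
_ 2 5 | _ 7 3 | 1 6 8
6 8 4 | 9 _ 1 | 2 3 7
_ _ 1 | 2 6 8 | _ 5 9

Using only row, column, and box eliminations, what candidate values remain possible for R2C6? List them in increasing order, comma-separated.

4,9

Row 2 already contains {1, 2, 5, 6, 8}.
Column 6 already contains {1, 3, 5, 7, 8}.
Its 3×3 block (box 2) already contains {1, 2, 3, 5, 7, 8}.
Removing those from 1–9 leaves {4, 9} as the candidates for R2C6.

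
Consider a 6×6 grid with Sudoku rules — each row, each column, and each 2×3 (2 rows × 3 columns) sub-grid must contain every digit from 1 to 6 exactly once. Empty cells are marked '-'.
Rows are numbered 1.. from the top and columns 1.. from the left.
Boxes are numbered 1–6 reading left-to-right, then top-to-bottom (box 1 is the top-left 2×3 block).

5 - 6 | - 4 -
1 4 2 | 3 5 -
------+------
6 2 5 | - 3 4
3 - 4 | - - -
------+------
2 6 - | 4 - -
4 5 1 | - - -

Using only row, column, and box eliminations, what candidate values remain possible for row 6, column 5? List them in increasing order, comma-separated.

Row 6 already contains {1, 4, 5}.
Column 5 already contains {3, 4, 5}.
Its 2×3 block (box 6) already contains {4}.
Removing those from 1–6 leaves {2, 6} as the candidates for row 6, column 5.

2,6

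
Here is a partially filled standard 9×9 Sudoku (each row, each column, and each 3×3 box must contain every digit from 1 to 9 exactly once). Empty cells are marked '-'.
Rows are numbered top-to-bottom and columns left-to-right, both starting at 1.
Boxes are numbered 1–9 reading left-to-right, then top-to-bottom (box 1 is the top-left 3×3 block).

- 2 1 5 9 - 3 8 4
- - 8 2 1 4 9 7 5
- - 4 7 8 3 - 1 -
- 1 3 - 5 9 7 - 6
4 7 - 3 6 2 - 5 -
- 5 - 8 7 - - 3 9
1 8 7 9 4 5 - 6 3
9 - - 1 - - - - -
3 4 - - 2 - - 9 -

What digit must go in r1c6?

6

Row 1 already contains {1, 2, 3, 4, 5, 8, 9}.
Column 6 already contains {2, 3, 4, 5, 9}.
Its 3×3 block (box 2) already contains {1, 2, 3, 4, 5, 7, 8, 9}.
The only value from 1–9 not eliminated is 6, so r1c6 = 6.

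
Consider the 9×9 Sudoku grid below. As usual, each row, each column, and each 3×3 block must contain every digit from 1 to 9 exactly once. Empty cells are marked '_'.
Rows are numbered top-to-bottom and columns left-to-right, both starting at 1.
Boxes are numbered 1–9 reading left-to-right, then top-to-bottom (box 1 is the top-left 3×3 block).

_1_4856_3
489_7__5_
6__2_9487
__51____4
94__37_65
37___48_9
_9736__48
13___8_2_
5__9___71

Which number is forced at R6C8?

1

Row 6 already contains {3, 4, 7, 8, 9}.
Column 8 already contains {2, 4, 5, 6, 7, 8}.
Its 3×3 block (box 6) already contains {4, 5, 6, 8, 9}.
The only value from 1–9 not eliminated is 1, so R6C8 = 1.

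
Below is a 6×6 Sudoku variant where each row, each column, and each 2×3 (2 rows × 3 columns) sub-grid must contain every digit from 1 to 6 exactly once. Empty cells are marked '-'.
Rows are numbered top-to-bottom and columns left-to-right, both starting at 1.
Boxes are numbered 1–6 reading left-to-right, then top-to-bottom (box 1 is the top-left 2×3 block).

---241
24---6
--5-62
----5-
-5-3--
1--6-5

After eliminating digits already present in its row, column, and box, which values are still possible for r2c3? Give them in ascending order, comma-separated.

Row 2 already contains {2, 4, 6}.
Column 3 already contains {5}.
Its 2×3 block (box 1) already contains {2, 4}.
Removing those from 1–6 leaves {1, 3} as the candidates for r2c3.

1,3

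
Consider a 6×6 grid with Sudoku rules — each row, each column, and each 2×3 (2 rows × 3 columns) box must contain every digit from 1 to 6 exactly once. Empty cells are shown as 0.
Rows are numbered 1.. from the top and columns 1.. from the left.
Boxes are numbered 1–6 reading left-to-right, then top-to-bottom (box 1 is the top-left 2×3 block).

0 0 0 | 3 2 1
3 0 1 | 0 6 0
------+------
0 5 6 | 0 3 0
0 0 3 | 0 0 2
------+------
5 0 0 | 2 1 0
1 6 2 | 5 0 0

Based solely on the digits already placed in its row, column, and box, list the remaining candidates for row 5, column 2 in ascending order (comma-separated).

3,4

Row 5 already contains {1, 2, 5}.
Column 2 already contains {5, 6}.
Its 2×3 block (box 5) already contains {1, 2, 5, 6}.
Removing those from 1–6 leaves {3, 4} as the candidates for row 5, column 2.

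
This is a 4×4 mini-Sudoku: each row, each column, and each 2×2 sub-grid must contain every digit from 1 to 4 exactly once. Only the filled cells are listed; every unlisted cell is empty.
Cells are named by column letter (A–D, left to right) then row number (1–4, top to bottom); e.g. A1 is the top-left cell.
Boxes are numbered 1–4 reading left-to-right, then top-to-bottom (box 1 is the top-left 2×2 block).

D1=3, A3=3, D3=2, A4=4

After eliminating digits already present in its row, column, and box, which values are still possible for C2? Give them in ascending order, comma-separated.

1,2,4

Row 2 already contains {}.
Column C already contains {}.
Its 2×2 block (box 2) already contains {3}.
Removing those from 1–4 leaves {1, 2, 4} as the candidates for C2.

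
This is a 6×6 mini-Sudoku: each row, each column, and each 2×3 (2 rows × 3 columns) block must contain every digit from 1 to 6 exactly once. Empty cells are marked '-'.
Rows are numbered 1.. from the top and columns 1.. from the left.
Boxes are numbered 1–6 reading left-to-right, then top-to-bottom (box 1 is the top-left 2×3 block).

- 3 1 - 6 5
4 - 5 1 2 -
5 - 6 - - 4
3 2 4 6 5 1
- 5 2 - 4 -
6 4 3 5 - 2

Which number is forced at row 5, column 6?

Cell row 5, column 6 itself could take any of {3, 6} by direct elimination.
Consider where 6 can go in row 5.
row 5, column 1 is out (column 1 already has a 6).
row 5, column 4 is out (column 4 already has a 6).
So the only cell in row 5 that can hold 6 is row 5, column 6.
Therefore row 5, column 6 = 6.

6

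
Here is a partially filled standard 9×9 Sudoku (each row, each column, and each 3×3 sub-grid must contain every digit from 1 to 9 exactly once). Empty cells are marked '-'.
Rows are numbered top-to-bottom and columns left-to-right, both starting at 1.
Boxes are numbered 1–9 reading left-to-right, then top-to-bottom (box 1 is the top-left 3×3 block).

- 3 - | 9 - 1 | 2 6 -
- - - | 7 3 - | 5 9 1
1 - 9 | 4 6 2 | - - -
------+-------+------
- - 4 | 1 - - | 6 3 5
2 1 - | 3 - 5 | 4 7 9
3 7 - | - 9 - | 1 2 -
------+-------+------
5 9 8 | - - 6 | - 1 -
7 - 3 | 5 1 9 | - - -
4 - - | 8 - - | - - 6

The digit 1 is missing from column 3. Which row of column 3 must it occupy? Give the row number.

9

Consider where 1 can go in column 3.
r1c3 is out (row 1 already has a 1).
r2c3 is out (row 2 already has a 1).
r5c3 is out (row 5 already has a 1).
r6c3 is out (row 6 already has a 1).
So the only cell in column 3 that can hold 1 is r9c3.
That is row 9.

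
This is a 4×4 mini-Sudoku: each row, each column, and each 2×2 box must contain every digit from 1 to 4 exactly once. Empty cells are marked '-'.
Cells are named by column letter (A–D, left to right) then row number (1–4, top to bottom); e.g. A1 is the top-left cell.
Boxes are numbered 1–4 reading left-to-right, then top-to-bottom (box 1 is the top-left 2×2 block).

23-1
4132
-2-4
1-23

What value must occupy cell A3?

Row 3 already contains {2, 4}.
Column A already contains {1, 2, 4}.
Its 2×2 block (box 3) already contains {1, 2}.
The only value from 1–4 not eliminated is 3, so A3 = 3.

3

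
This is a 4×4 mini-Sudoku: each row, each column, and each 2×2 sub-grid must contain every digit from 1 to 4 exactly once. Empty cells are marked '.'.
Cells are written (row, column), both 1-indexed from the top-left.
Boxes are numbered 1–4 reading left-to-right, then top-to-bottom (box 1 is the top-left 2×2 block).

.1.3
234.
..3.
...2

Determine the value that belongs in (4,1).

3

Cell (4,1) itself could take any of {1, 3, 4} by direct elimination.
Consider where 3 can go in row 4.
(4,2) is out (column 2 already has a 3).
(4,3) is out (column 3 already has a 3).
So the only cell in row 4 that can hold 3 is (4,1).
Therefore (4,1) = 3.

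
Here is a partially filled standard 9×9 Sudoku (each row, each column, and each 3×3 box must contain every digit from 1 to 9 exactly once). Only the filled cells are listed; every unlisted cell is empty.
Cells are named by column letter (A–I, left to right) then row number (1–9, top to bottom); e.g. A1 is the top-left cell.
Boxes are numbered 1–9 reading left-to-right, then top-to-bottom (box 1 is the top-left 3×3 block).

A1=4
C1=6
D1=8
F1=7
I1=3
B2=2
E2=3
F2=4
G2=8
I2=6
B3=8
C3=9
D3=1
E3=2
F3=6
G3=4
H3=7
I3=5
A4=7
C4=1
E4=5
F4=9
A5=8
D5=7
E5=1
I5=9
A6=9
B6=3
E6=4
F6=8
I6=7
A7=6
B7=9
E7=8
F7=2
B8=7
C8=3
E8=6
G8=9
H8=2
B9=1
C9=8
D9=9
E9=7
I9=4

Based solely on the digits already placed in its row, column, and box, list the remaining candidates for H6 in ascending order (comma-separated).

Row 6 already contains {3, 4, 7, 8, 9}.
Column H already contains {2, 7}.
Its 3×3 block (box 6) already contains {7, 9}.
Removing those from 1–9 leaves {1, 5, 6} as the candidates for H6.

1,5,6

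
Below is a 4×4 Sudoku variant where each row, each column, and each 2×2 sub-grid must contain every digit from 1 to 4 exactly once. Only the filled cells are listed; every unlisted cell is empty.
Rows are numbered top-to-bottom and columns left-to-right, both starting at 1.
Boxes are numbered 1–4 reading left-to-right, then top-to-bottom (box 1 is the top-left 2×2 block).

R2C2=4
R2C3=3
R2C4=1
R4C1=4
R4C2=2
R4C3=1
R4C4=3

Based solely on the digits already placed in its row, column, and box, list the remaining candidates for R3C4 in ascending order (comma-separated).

Row 3 already contains {}.
Column 4 already contains {1, 3}.
Its 2×2 block (box 4) already contains {1, 3}.
Removing those from 1–4 leaves {2, 4} as the candidates for R3C4.

2,4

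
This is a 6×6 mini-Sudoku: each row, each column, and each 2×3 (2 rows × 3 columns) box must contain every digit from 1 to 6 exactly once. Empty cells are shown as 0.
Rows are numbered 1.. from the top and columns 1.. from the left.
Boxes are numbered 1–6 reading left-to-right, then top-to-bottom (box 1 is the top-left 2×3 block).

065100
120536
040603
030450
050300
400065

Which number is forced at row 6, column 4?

Row 6 already contains {4, 5, 6}.
Column 4 already contains {1, 3, 4, 5, 6}.
Its 2×3 block (box 6) already contains {3, 5, 6}.
The only value from 1–6 not eliminated is 2, so row 6, column 4 = 2.

2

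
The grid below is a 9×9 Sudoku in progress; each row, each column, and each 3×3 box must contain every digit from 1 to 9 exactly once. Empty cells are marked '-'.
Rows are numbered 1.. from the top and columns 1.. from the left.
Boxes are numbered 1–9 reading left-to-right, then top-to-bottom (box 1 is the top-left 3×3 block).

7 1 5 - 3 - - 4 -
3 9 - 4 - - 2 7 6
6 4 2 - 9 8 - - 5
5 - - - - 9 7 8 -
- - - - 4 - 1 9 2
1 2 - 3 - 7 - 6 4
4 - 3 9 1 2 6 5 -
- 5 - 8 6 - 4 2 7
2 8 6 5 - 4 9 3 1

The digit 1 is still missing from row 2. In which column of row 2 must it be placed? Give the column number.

6

Consider where 1 can go in row 2.
row 2, column 3 is out (box 1 already has a 1).
row 2, column 5 is out (column 5 already has a 1).
So the only cell in row 2 that can hold 1 is row 2, column 6.
That is column 6.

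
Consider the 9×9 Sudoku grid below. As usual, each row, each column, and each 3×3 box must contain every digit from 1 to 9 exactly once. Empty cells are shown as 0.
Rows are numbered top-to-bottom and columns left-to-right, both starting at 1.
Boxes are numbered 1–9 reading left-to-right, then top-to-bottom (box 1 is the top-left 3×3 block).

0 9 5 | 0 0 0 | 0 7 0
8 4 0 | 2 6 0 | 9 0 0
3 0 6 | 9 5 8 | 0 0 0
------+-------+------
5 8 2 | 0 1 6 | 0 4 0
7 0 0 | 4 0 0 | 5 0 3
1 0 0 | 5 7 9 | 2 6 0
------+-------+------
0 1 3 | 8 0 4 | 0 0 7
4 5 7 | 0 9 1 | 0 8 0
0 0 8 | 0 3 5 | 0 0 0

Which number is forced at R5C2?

Row 5 already contains {3, 4, 5, 7}.
Column 2 already contains {1, 4, 5, 8, 9}.
Its 3×3 block (box 4) already contains {1, 2, 5, 7, 8}.
The only value from 1–9 not eliminated is 6, so R5C2 = 6.

6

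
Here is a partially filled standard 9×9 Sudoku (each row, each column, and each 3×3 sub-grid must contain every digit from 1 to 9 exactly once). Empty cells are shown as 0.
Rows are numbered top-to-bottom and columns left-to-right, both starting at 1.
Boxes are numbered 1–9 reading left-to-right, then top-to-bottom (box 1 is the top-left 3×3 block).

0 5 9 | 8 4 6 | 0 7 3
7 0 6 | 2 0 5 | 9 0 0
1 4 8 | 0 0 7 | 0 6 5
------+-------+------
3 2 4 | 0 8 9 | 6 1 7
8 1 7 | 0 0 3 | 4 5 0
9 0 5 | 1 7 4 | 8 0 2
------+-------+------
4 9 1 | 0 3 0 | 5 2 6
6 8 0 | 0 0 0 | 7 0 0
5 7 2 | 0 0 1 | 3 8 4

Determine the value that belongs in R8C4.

4

Cell R8C4 itself could take any of {4, 5, 9} by direct elimination.
Consider where 4 can go in box 8.
R7C4 is out (row 7 already has a 4). R7C6 is out (row 7 already has a 4). R8C5 is out (column 5 already has a 4). R8C6 is out (column 6 already has a 4). The remaining empty cells in box 8 are similarly blocked.
So the only cell in box 8 that can hold 4 is R8C4.
Therefore R8C4 = 4.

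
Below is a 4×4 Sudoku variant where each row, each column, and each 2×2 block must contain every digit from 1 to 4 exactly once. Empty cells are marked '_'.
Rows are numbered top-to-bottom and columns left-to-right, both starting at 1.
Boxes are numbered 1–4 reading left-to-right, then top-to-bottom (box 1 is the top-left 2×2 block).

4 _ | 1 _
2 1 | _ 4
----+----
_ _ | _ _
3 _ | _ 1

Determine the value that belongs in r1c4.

2

Cell r1c4 itself could take any of {2, 3} by direct elimination.
Consider where 2 can go in row 1.
r1c2 is out (box 1 already has a 2).
So the only cell in row 1 that can hold 2 is r1c4.
Therefore r1c4 = 2.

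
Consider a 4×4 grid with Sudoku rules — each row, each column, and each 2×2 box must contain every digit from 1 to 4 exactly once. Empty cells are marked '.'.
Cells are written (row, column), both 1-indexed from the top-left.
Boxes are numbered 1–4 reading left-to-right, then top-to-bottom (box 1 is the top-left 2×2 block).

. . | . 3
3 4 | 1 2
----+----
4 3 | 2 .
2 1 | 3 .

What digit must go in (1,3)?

Row 1 already contains {3}.
Column 3 already contains {1, 2, 3}.
Its 2×2 block (box 2) already contains {1, 2, 3}.
The only value from 1–4 not eliminated is 4, so (1,3) = 4.

4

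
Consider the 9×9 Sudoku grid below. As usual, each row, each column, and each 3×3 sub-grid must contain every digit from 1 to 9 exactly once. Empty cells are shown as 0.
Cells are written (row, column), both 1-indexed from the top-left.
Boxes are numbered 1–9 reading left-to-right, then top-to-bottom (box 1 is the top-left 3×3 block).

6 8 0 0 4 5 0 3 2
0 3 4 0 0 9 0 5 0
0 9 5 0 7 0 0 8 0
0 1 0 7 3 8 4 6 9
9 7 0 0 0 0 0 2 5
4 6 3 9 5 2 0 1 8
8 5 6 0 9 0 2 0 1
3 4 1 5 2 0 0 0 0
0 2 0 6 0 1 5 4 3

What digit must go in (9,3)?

9

Cell (9,3) itself could take any of {7, 9} by direct elimination.
Consider where 9 can go in row 9.
(9,1) is out (column 1 already has a 9).
(9,5) is out (column 5 already has a 9).
So the only cell in row 9 that can hold 9 is (9,3).
Therefore (9,3) = 9.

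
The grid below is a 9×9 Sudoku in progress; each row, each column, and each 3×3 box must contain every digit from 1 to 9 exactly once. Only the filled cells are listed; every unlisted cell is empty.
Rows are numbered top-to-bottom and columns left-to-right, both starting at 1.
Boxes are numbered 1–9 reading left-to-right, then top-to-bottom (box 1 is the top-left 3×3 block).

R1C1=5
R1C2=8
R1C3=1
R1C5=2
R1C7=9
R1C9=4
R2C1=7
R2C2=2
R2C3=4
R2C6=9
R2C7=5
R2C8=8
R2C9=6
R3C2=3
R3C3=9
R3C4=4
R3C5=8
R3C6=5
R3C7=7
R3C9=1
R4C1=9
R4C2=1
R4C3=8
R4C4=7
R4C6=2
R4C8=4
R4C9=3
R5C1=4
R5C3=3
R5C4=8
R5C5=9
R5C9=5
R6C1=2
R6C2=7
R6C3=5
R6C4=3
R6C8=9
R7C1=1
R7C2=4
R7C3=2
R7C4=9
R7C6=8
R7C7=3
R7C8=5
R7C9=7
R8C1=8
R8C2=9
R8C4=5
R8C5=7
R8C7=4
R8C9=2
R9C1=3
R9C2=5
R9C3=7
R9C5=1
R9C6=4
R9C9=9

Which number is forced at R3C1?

Row 3 already contains {1, 3, 4, 5, 7, 8, 9}.
Column 1 already contains {1, 2, 3, 4, 5, 7, 8, 9}.
Its 3×3 block (box 1) already contains {1, 2, 3, 4, 5, 7, 8, 9}.
The only value from 1–9 not eliminated is 6, so R3C1 = 6.

6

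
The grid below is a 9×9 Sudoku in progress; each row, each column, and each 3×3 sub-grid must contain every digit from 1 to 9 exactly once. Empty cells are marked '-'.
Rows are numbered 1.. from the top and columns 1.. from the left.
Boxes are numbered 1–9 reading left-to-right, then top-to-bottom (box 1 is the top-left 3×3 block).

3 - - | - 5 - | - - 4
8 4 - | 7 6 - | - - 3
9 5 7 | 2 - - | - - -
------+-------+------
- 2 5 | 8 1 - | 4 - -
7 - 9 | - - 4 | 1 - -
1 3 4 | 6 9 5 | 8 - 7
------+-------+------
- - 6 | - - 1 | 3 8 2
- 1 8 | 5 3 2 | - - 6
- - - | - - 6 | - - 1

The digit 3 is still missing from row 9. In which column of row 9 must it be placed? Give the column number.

3

Consider where 3 can go in row 9.
row 9, column 1 is out (column 1 already has a 3). row 9, column 2 is out (column 2 already has a 3). row 9, column 4 is out (box 8 already has a 3). row 9, column 5 is out (column 5 already has a 3). The remaining empty cells in row 9 are similarly blocked.
So the only cell in row 9 that can hold 3 is row 9, column 3.
That is column 3.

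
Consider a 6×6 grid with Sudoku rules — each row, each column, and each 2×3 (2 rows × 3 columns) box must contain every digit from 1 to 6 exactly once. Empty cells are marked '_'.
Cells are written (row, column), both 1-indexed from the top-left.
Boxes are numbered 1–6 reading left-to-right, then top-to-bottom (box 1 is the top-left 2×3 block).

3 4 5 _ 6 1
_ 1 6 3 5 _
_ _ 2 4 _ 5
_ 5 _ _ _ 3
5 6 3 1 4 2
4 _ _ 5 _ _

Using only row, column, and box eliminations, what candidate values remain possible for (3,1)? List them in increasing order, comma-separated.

Row 3 already contains {2, 4, 5}.
Column 1 already contains {3, 4, 5}.
Its 2×3 block (box 3) already contains {2, 5}.
Removing those from 1–6 leaves {1, 6} as the candidates for (3,1).

1,6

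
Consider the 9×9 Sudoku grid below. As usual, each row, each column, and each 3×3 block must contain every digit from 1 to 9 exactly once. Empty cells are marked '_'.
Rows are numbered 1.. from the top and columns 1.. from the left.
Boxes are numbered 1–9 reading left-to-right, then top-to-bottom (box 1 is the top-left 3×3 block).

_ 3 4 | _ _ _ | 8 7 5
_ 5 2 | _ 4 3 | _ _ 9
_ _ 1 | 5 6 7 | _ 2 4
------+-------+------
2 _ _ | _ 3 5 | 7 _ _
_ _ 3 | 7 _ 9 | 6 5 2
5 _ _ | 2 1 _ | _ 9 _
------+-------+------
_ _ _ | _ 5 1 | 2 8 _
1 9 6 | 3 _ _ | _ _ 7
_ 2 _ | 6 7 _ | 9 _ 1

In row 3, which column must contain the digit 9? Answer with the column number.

Consider where 9 can go in row 3.
row 3, column 2 is out (column 2 already has a 9).
row 3, column 7 is out (column 7 already has a 9).
So the only cell in row 3 that can hold 9 is row 3, column 1.
That is column 1.

1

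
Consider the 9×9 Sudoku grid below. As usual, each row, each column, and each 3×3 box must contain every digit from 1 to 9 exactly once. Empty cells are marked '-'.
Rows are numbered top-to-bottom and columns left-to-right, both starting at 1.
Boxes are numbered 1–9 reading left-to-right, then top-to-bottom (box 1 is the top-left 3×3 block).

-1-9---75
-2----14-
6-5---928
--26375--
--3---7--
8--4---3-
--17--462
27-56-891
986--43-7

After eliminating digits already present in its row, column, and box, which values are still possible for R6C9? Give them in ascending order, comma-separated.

Row 6 already contains {3, 4, 8}.
Column 9 already contains {1, 2, 5, 7, 8}.
Its 3×3 block (box 6) already contains {3, 5, 7}.
Removing those from 1–9 leaves {6, 9} as the candidates for R6C9.

6,9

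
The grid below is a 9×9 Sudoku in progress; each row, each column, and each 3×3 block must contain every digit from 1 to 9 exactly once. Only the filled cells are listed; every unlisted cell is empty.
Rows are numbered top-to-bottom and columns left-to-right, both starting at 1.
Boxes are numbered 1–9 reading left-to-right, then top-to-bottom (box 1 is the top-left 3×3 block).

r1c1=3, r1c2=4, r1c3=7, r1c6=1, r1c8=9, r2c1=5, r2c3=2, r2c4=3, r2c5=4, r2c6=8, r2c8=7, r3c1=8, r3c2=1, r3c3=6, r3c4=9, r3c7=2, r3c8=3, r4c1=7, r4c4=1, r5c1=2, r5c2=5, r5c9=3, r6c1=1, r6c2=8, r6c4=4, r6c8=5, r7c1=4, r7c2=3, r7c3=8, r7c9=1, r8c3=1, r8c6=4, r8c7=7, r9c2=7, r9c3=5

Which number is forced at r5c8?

1

Cell r5c8 itself could take any of {1, 4, 6, 8} by direct elimination.
Consider where 1 can go in column 8.
r4c8 is out (row 4 already has a 1).
r7c8 is out (row 7 already has a 1).
r8c8 is out (row 8 already has a 1).
r9c8 is out (box 9 already has a 1).
So the only cell in column 8 that can hold 1 is r5c8.
Therefore r5c8 = 1.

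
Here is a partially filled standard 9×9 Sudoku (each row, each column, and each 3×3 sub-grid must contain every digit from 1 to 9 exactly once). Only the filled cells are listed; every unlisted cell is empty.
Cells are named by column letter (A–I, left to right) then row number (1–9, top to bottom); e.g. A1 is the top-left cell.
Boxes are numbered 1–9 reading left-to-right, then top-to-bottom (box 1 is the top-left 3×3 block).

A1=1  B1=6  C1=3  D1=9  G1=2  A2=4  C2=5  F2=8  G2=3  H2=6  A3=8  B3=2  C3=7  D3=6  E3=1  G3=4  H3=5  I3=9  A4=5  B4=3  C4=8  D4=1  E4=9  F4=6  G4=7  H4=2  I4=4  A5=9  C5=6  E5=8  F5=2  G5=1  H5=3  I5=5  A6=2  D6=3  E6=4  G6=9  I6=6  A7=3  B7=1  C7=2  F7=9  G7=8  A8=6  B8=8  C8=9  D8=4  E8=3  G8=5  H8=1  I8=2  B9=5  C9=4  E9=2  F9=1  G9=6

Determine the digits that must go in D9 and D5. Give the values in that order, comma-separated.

8,7

For D9:
  Consider where 8 can go in box 8.
  D7 is out (row 7 already has a 8).
  E7 is out (row 7 already has a 8).
  F8 is out (row 8 already has a 8).
  So the only cell in box 8 that can hold 8 is D9.
  So D9 = 8.
For D5:
  Row 5 already contains {1, 2, 3, 5, 6, 8, 9}.
  Column D already contains {1, 3, 4, 6, 9}.
  Its 3×3 block (box 5) already contains {1, 2, 3, 4, 6, 8, 9}.
  The only value from 1–9 not eliminated is 7, so D5 = 7.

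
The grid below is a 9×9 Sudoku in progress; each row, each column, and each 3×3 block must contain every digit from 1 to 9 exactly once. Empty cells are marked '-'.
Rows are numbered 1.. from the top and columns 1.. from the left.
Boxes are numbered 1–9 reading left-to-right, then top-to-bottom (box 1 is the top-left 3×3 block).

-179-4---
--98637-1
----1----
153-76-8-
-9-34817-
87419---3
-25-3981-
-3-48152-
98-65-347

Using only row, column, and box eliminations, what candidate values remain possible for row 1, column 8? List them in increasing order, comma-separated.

Row 1 already contains {1, 4, 7, 9}.
Column 8 already contains {1, 2, 4, 7, 8}.
Its 3×3 block (box 3) already contains {1, 7}.
Removing those from 1–9 leaves {3, 5, 6} as the candidates for row 1, column 8.

3,5,6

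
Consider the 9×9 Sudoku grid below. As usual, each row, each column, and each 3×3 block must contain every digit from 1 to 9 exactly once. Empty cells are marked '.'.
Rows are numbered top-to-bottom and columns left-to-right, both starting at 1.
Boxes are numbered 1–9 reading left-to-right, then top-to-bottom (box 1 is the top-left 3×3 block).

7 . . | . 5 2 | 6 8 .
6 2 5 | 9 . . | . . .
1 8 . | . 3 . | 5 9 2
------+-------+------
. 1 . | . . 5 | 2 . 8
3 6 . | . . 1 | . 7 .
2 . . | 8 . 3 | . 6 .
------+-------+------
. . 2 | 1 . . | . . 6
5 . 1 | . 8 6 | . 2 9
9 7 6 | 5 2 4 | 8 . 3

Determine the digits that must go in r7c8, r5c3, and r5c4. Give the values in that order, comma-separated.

For r7c8:
  Consider where 5 can go in row 7.
  r7c1 is out (column 1 already has a 5).
  r7c2 is out (box 7 already has a 5).
  r7c5 is out (column 5 already has a 5).
  r7c6 is out (column 6 already has a 5).
  r7c7 is out (column 7 already has a 5).
  So the only cell in row 7 that can hold 5 is r7c8.
  So r7c8 = 5.
For r5c3:
  Consider where 8 can go in row 5.
  r5c4 is out (column 4 already has a 8).
  r5c5 is out (column 5 already has a 8).
  r5c7 is out (column 7 already has a 8).
  r5c9 is out (column 9 already has a 8).
  So the only cell in row 5 that can hold 8 is r5c3.
  So r5c3 = 8.
For r5c4:
  Consider where 2 can go in column 4.
  r1c4 is out (row 1 already has a 2).
  r3c4 is out (row 3 already has a 2).
  r4c4 is out (row 4 already has a 2).
  r8c4 is out (row 8 already has a 2).
  So the only cell in column 4 that can hold 2 is r5c4.
  So r5c4 = 2.

5,8,2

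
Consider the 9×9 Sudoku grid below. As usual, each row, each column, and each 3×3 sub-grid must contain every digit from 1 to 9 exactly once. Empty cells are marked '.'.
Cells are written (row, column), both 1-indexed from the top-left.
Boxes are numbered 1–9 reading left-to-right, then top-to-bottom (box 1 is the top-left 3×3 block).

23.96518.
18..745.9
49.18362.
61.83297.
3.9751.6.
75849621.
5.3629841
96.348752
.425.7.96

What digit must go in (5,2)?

2

Row 5 already contains {1, 3, 5, 6, 7, 9}.
Column 2 already contains {1, 3, 4, 5, 6, 8, 9}.
Its 3×3 block (box 4) already contains {1, 3, 5, 6, 7, 8, 9}.
The only value from 1–9 not eliminated is 2, so (5,2) = 2.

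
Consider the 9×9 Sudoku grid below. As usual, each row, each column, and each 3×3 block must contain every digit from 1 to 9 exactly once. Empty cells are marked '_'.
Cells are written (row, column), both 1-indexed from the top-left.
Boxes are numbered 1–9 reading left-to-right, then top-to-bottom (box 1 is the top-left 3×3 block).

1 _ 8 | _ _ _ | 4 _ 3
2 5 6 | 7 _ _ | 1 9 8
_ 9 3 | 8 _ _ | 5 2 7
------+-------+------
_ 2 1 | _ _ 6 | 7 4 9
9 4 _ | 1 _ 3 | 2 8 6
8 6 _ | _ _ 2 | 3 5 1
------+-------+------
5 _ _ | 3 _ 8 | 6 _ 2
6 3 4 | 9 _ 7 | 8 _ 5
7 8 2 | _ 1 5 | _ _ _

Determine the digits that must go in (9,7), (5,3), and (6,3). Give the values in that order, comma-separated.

For (9,7):
  Row 9 already contains {1, 2, 5, 7, 8}.
  Column 7 already contains {1, 2, 3, 4, 5, 6, 7, 8}.
  Its 3×3 block (box 9) already contains {2, 5, 6, 8}.
  The only value from 1–9 not eliminated is 9, so (9,7) = 9.
For (5,3):
  Consider where 5 can go in column 3.
  (6,3) is out (row 6 already has a 5).
  (7,3) is out (row 7 already has a 5).
  So the only cell in column 3 that can hold 5 is (5,3).
  So (5,3) = 5.
For (6,3):
  Row 6 already contains {1, 2, 3, 5, 6, 8}.
  Column 3 already contains {1, 2, 3, 4, 6, 8}.
  Its 3×3 block (box 4) already contains {1, 2, 4, 6, 8, 9}.
  The only value from 1–9 not eliminated is 7, so (6,3) = 7.

9,5,7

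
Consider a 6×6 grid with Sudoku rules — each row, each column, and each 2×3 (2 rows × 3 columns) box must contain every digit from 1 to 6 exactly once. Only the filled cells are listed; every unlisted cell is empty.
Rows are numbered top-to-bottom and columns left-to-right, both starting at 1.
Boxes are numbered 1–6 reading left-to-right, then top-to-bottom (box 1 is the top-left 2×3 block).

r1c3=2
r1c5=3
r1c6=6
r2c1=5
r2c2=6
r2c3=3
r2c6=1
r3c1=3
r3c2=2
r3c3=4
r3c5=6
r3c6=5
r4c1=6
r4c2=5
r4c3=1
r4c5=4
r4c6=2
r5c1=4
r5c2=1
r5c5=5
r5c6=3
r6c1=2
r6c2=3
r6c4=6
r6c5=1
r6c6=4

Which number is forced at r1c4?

5

Cell r1c4 itself could take any of {4, 5} by direct elimination.
Consider where 5 can go in row 1.
r1c1 is out (column 1 already has a 5).
r1c2 is out (column 2 already has a 5).
So the only cell in row 1 that can hold 5 is r1c4.
Therefore r1c4 = 5.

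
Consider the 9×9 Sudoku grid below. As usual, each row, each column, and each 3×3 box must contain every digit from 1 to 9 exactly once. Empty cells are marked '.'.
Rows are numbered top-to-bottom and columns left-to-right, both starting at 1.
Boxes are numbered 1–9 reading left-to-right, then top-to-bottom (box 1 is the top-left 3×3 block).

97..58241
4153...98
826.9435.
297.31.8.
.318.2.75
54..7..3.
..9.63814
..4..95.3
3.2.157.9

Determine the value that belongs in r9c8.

Row 9 already contains {1, 2, 3, 5, 7, 9}.
Column 8 already contains {1, 3, 4, 5, 7, 8, 9}.
Its 3×3 block (box 9) already contains {1, 3, 4, 5, 7, 8, 9}.
The only value from 1–9 not eliminated is 6, so r9c8 = 6.

6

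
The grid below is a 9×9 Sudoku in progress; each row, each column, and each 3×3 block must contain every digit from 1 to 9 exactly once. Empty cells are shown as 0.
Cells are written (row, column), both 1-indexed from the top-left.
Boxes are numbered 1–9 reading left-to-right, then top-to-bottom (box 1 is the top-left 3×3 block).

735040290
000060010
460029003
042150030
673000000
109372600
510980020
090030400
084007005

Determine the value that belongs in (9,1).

3

Cell (9,1) itself could take any of {2, 3} by direct elimination.
Consider where 3 can go in box 7.
(7,3) is out (column 3 already has a 3).
(8,1) is out (row 8 already has a 3).
(8,3) is out (row 8 already has a 3).
So the only cell in box 7 that can hold 3 is (9,1).
Therefore (9,1) = 3.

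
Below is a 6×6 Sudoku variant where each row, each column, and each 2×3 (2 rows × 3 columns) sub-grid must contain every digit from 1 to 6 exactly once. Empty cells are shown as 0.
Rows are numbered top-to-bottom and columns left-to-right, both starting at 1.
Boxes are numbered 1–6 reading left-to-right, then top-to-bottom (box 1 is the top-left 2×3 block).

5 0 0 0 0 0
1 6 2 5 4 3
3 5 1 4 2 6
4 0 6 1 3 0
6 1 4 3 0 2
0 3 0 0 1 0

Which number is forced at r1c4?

2

Cell r1c4 itself could take any of {2, 6} by direct elimination.
Consider where 2 can go in row 1.
r1c2 is out (box 1 already has a 2).
r1c3 is out (column 3 already has a 2).
r1c5 is out (column 5 already has a 2).
r1c6 is out (column 6 already has a 2).
So the only cell in row 1 that can hold 2 is r1c4.
Therefore r1c4 = 2.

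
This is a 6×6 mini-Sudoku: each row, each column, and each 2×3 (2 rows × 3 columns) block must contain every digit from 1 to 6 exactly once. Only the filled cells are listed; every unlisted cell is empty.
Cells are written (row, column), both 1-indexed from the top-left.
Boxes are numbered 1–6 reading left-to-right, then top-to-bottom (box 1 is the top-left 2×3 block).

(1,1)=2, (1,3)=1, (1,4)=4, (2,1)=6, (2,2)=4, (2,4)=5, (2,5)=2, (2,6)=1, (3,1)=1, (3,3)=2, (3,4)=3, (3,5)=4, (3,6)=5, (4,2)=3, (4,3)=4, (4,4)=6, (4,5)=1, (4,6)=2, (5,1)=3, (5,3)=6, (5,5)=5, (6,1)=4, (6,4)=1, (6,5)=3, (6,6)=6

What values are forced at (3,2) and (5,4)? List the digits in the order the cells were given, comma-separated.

For (3,2):
  Row 3 already contains {1, 2, 3, 4, 5}.
  Column 2 already contains {3, 4}.
  Its 2×3 block (box 3) already contains {1, 2, 3, 4}.
  The only value from 1–6 not eliminated is 6, so (3,2) = 6.
For (5,4):
  Row 5 already contains {3, 5, 6}.
  Column 4 already contains {1, 3, 4, 5, 6}.
  Its 2×3 block (box 6) already contains {1, 3, 5, 6}.
  The only value from 1–6 not eliminated is 2, so (5,4) = 2.

6,2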